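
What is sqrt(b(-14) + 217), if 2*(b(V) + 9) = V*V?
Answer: 3*sqrt(34) ≈ 17.493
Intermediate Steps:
b(V) = -9 + V**2/2 (b(V) = -9 + (V*V)/2 = -9 + V**2/2)
sqrt(b(-14) + 217) = sqrt((-9 + (1/2)*(-14)**2) + 217) = sqrt((-9 + (1/2)*196) + 217) = sqrt((-9 + 98) + 217) = sqrt(89 + 217) = sqrt(306) = 3*sqrt(34)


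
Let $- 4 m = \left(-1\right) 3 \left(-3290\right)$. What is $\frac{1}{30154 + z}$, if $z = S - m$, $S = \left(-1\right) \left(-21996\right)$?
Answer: $\frac{2}{109235} \approx 1.8309 \cdot 10^{-5}$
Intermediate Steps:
$S = 21996$
$m = - \frac{4935}{2}$ ($m = - \frac{\left(-1\right) 3 \left(-3290\right)}{4} = - \frac{\left(-3\right) \left(-3290\right)}{4} = \left(- \frac{1}{4}\right) 9870 = - \frac{4935}{2} \approx -2467.5$)
$z = \frac{48927}{2}$ ($z = 21996 - - \frac{4935}{2} = 21996 + \frac{4935}{2} = \frac{48927}{2} \approx 24464.0$)
$\frac{1}{30154 + z} = \frac{1}{30154 + \frac{48927}{2}} = \frac{1}{\frac{109235}{2}} = \frac{2}{109235}$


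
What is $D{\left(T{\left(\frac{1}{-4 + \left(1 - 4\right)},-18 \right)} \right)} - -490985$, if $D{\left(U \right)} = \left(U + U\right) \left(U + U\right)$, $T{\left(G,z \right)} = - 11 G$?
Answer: $\frac{24058749}{49} \approx 4.91 \cdot 10^{5}$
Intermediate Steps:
$D{\left(U \right)} = 4 U^{2}$ ($D{\left(U \right)} = 2 U 2 U = 4 U^{2}$)
$D{\left(T{\left(\frac{1}{-4 + \left(1 - 4\right)},-18 \right)} \right)} - -490985 = 4 \left(- \frac{11}{-4 + \left(1 - 4\right)}\right)^{2} - -490985 = 4 \left(- \frac{11}{-4 - 3}\right)^{2} + 490985 = 4 \left(- \frac{11}{-7}\right)^{2} + 490985 = 4 \left(\left(-11\right) \left(- \frac{1}{7}\right)\right)^{2} + 490985 = 4 \left(\frac{11}{7}\right)^{2} + 490985 = 4 \cdot \frac{121}{49} + 490985 = \frac{484}{49} + 490985 = \frac{24058749}{49}$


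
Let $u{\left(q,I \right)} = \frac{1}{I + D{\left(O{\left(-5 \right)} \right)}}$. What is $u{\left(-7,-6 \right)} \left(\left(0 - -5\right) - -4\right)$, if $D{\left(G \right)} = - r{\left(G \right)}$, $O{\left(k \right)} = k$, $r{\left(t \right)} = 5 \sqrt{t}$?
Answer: $- \frac{54}{161} + \frac{45 i \sqrt{5}}{161} \approx -0.3354 + 0.62499 i$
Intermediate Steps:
$D{\left(G \right)} = - 5 \sqrt{G}$
$u{\left(q,I \right)} = \frac{1}{I - 5 i \sqrt{5}}$ ($u{\left(q,I \right)} = \frac{1}{I - 5 \sqrt{-5}} = \frac{1}{I - 5 i \sqrt{5}}$)
$u{\left(-7,-6 \right)} \left(\left(0 - -5\right) - -4\right) = \frac{\left(0 - -5\right) - -4}{-6 - 5 i \sqrt{5}} = \frac{\left(0 + 5\right) + 4}{-6 - 5 i \sqrt{5}} = \frac{5 + 4}{-6 - 5 i \sqrt{5}} = \frac{1}{-6 - 5 i \sqrt{5}} \cdot 9 = \frac{9}{-6 - 5 i \sqrt{5}}$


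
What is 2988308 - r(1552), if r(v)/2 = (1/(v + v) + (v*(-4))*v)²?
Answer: -894396865457689647105/4817408 ≈ -1.8566e+14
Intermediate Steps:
r(v) = 2*(1/(2*v) - 4*v²)² (r(v) = 2*(1/(v + v) + (v*(-4))*v)² = 2*(1/(2*v) + (-4*v)*v)² = 2*(1/(2*v) - 4*v²)²)
2988308 - r(1552) = 2988308 - (-1 + 8*1552³)²/(2*1552²) = 2988308 - (-1 + 8*3738308608)²/(2*2408704) = 2988308 - (-1 + 29906468864)²/(2*2408704) = 2988308 - 29906468863²/(2*2408704) = 2988308 - 894396879853588512769/(2*2408704) = 2988308 - 1*894396879853588512769/4817408 = 2988308 - 894396879853588512769/4817408 = -894396865457689647105/4817408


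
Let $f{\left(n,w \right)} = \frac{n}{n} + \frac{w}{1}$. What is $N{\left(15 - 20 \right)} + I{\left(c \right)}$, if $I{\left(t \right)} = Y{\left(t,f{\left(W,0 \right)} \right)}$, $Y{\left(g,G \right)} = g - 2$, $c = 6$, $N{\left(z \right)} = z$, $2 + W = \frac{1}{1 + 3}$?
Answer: $-1$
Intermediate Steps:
$W = - \frac{7}{4}$ ($W = -2 + \frac{1}{1 + 3} = -2 + \frac{1}{4} = - \frac{7}{4} \approx -1.75$)
$f{\left(n,w \right)} = 1 + w$ ($f{\left(n,w \right)} = 1 + w 1 = 1 + w$)
$Y{\left(g,G \right)} = -2 + g$
$I{\left(t \right)} = -2 + t$
$N{\left(15 - 20 \right)} + I{\left(c \right)} = \left(15 - 20\right) + \left(-2 + 6\right) = \left(15 - 20\right) + 4 = -5 + 4 = -1$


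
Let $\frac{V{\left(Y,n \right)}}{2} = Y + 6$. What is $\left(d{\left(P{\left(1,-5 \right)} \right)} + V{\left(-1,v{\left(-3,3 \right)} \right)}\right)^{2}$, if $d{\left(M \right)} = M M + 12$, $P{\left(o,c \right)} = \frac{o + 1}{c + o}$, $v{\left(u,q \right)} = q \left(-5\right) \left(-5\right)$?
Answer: $\frac{7921}{16} \approx 495.06$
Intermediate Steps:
$v{\left(u,q \right)} = 25 q$ ($v{\left(u,q \right)} = - 5 q \left(-5\right) = 25 q$)
$P{\left(o,c \right)} = \frac{1 + o}{c + o}$
$d{\left(M \right)} = 12 + M^{2}$ ($d{\left(M \right)} = M^{2} + 12 = 12 + M^{2}$)
$V{\left(Y,n \right)} = 12 + 2 Y$ ($V{\left(Y,n \right)} = 2 \left(Y + 6\right) = 2 \left(6 + Y\right) = 12 + 2 Y$)
$\left(d{\left(P{\left(1,-5 \right)} \right)} + V{\left(-1,v{\left(-3,3 \right)} \right)}\right)^{2} = \left(\left(12 + \left(\frac{1 + 1}{-5 + 1}\right)^{2}\right) + \left(12 + 2 \left(-1\right)\right)\right)^{2} = \left(\left(12 + \left(\frac{1}{-4} \cdot 2\right)^{2}\right) + \left(12 - 2\right)\right)^{2} = \left(\left(12 + \left(\left(- \frac{1}{4}\right) 2\right)^{2}\right) + 10\right)^{2} = \left(\left(12 + \left(- \frac{1}{2}\right)^{2}\right) + 10\right)^{2} = \left(\left(12 + \frac{1}{4}\right) + 10\right)^{2} = \left(\frac{49}{4} + 10\right)^{2} = \left(\frac{89}{4}\right)^{2} = \frac{7921}{16}$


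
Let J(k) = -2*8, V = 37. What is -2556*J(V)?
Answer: 40896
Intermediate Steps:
J(k) = -16
-2556*J(V) = -2556*(-16) = 40896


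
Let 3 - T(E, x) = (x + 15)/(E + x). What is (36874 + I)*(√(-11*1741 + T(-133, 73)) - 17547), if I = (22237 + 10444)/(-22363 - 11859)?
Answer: -22142021431809/34222 + 1261869347*I*√4307970/513330 ≈ -6.4701e+8 + 5.1022e+6*I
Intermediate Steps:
T(E, x) = 3 - (15 + x)/(E + x) (T(E, x) = 3 - (x + 15)/(E + x) = 3 - (15 + x)/(E + x))
I = -32681/34222 (I = 32681/(-34222) = 32681*(-1/34222) = -32681/34222 ≈ -0.95497)
(36874 + I)*(√(-11*1741 + T(-133, 73)) - 17547) = (36874 - 32681/34222)*(√(-11*1741 + (-15 + 2*73 + 3*(-133))/(-133 + 73)) - 17547) = 1261869347*(√(-19151 + (-15 + 146 - 399)/(-60)) - 17547)/34222 = 1261869347*(√(-19151 - 1/60*(-268)) - 17547)/34222 = 1261869347*(√(-19151 + 67/15) - 17547)/34222 = 1261869347*(√(-287198/15) - 17547)/34222 = 1261869347*(I*√4307970/15 - 17547)/34222 = 1261869347*(-17547 + I*√4307970/15)/34222 = -22142021431809/34222 + 1261869347*I*√4307970/513330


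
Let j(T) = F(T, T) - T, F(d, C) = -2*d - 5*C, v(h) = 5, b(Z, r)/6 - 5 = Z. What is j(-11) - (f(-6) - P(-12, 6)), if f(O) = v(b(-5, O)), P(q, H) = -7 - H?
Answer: 70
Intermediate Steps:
b(Z, r) = 30 + 6*Z
f(O) = 5
F(d, C) = -5*C - 2*d
j(T) = -8*T (j(T) = (-5*T - 2*T) - T = -7*T - T = -8*T)
j(-11) - (f(-6) - P(-12, 6)) = -8*(-11) - (5 - (-7 - 1*6)) = 88 - (5 - (-7 - 6)) = 88 - (5 - 1*(-13)) = 88 - (5 + 13) = 88 - 1*18 = 88 - 18 = 70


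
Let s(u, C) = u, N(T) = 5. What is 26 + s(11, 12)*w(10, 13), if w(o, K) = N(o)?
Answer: 81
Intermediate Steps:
w(o, K) = 5
26 + s(11, 12)*w(10, 13) = 26 + 11*5 = 26 + 55 = 81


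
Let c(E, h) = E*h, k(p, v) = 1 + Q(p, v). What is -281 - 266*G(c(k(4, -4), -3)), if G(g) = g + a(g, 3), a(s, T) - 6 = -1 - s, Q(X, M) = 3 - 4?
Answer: -1611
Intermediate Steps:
Q(X, M) = -1
k(p, v) = 0 (k(p, v) = 1 - 1 = 0)
a(s, T) = 5 - s (a(s, T) = 6 + (-1 - s) = 5 - s)
G(g) = 5 (G(g) = g + (5 - g) = 5)
-281 - 266*G(c(k(4, -4), -3)) = -281 - 266*5 = -281 - 1330 = -1611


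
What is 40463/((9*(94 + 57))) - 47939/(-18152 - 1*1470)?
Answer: 859114087/26666298 ≈ 32.217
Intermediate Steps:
40463/((9*(94 + 57))) - 47939/(-18152 - 1*1470) = 40463/((9*151)) - 47939/(-18152 - 1470) = 40463/1359 - 47939/(-19622) = 40463*(1/1359) - 47939*(-1/19622) = 40463/1359 + 47939/19622 = 859114087/26666298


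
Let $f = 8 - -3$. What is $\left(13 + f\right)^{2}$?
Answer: $576$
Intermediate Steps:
$f = 11$ ($f = 8 + 3 = 11$)
$\left(13 + f\right)^{2} = \left(13 + 11\right)^{2} = 24^{2} = 576$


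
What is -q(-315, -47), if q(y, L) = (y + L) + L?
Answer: 409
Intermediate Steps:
q(y, L) = y + 2*L (q(y, L) = (L + y) + L = y + 2*L)
-q(-315, -47) = -(-315 + 2*(-47)) = -(-315 - 94) = -1*(-409) = 409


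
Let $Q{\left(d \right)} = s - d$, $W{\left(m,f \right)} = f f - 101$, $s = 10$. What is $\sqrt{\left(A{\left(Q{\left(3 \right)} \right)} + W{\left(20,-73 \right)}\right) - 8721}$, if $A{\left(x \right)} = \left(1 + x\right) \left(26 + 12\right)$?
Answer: $i \sqrt{3189} \approx 56.471 i$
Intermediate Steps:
$W{\left(m,f \right)} = -101 + f^{2}$ ($W{\left(m,f \right)} = f^{2} - 101 = -101 + f^{2}$)
$Q{\left(d \right)} = 10 - d$
$A{\left(x \right)} = 38 + 38 x$ ($A{\left(x \right)} = \left(1 + x\right) 38 = 38 + 38 x$)
$\sqrt{\left(A{\left(Q{\left(3 \right)} \right)} + W{\left(20,-73 \right)}\right) - 8721} = \sqrt{\left(\left(38 + 38 \left(10 - 3\right)\right) - \left(101 - \left(-73\right)^{2}\right)\right) - 8721} = \sqrt{\left(\left(38 + 38 \left(10 - 3\right)\right) + \left(-101 + 5329\right)\right) - 8721} = \sqrt{\left(\left(38 + 38 \cdot 7\right) + 5228\right) - 8721} = \sqrt{\left(\left(38 + 266\right) + 5228\right) - 8721} = \sqrt{\left(304 + 5228\right) - 8721} = \sqrt{5532 - 8721} = \sqrt{-3189} = i \sqrt{3189}$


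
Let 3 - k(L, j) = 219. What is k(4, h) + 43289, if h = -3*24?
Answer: 43073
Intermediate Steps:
h = -72
k(L, j) = -216 (k(L, j) = 3 - 1*219 = 3 - 219 = -216)
k(4, h) + 43289 = -216 + 43289 = 43073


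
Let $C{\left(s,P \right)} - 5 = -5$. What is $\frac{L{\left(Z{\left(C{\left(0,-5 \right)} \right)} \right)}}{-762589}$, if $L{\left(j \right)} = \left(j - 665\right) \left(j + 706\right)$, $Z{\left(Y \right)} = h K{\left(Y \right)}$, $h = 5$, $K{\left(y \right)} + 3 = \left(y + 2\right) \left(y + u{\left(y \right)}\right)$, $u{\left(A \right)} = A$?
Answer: $\frac{469880}{762589} \approx 0.61616$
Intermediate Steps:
$C{\left(s,P \right)} = 0$ ($C{\left(s,P \right)} = 5 - 5 = 0$)
$K{\left(y \right)} = -3 + 2 y \left(2 + y\right)$ ($K{\left(y \right)} = -3 + \left(y + 2\right) \left(y + y\right) = -3 + \left(2 + y\right) 2 y = -3 + 2 y \left(2 + y\right)$)
$Z{\left(Y \right)} = -15 + 10 Y^{2} + 20 Y$ ($Z{\left(Y \right)} = 5 \left(-3 + 2 Y^{2} + 4 Y\right) = -15 + 10 Y^{2} + 20 Y$)
$L{\left(j \right)} = \left(-665 + j\right) \left(706 + j\right)$
$\frac{L{\left(Z{\left(C{\left(0,-5 \right)} \right)} \right)}}{-762589} = \frac{-469490 + \left(-15 + 10 \cdot 0^{2} + 20 \cdot 0\right)^{2} + 41 \left(-15 + 10 \cdot 0^{2} + 20 \cdot 0\right)}{-762589} = \left(-469490 + \left(-15 + 10 \cdot 0 + 0\right)^{2} + 41 \left(-15 + 10 \cdot 0 + 0\right)\right) \left(- \frac{1}{762589}\right) = \left(-469490 + \left(-15 + 0 + 0\right)^{2} + 41 \left(-15 + 0 + 0\right)\right) \left(- \frac{1}{762589}\right) = \left(-469490 + \left(-15\right)^{2} + 41 \left(-15\right)\right) \left(- \frac{1}{762589}\right) = \left(-469490 + 225 - 615\right) \left(- \frac{1}{762589}\right) = \left(-469880\right) \left(- \frac{1}{762589}\right) = \frac{469880}{762589}$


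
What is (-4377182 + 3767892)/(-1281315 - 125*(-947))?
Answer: 60929/116294 ≈ 0.52392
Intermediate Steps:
(-4377182 + 3767892)/(-1281315 - 125*(-947)) = -609290/(-1281315 + 118375) = -609290/(-1162940) = -609290*(-1/1162940) = 60929/116294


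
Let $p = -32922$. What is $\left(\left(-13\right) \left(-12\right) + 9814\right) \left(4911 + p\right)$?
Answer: $-279269670$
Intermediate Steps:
$\left(\left(-13\right) \left(-12\right) + 9814\right) \left(4911 + p\right) = \left(\left(-13\right) \left(-12\right) + 9814\right) \left(4911 - 32922\right) = \left(156 + 9814\right) \left(-28011\right) = 9970 \left(-28011\right) = -279269670$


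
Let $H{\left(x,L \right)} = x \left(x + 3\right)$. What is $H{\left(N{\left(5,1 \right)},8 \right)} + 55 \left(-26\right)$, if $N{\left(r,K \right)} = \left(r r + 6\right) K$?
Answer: $-376$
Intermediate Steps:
$N{\left(r,K \right)} = K \left(6 + r^{2}\right)$ ($N{\left(r,K \right)} = \left(r^{2} + 6\right) K = \left(6 + r^{2}\right) K = K \left(6 + r^{2}\right)$)
$H{\left(x,L \right)} = x \left(3 + x\right)$
$H{\left(N{\left(5,1 \right)},8 \right)} + 55 \left(-26\right) = 1 \left(6 + 5^{2}\right) \left(3 + 1 \left(6 + 5^{2}\right)\right) + 55 \left(-26\right) = 1 \left(6 + 25\right) \left(3 + 1 \left(6 + 25\right)\right) - 1430 = 1 \cdot 31 \left(3 + 1 \cdot 31\right) - 1430 = 31 \left(3 + 31\right) - 1430 = 31 \cdot 34 - 1430 = 1054 - 1430 = -376$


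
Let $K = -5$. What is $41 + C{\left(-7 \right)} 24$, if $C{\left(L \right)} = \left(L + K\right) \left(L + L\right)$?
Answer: $4073$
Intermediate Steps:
$C{\left(L \right)} = 2 L \left(-5 + L\right)$ ($C{\left(L \right)} = \left(L - 5\right) \left(L + L\right) = \left(-5 + L\right) 2 L = 2 L \left(-5 + L\right)$)
$41 + C{\left(-7 \right)} 24 = 41 + 2 \left(-7\right) \left(-5 - 7\right) 24 = 41 + 2 \left(-7\right) \left(-12\right) 24 = 41 + 168 \cdot 24 = 41 + 4032 = 4073$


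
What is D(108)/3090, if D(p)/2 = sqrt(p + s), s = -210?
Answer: I*sqrt(102)/1545 ≈ 0.0065369*I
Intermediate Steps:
D(p) = 2*sqrt(-210 + p) (D(p) = 2*sqrt(p - 210) = 2*sqrt(-210 + p))
D(108)/3090 = (2*sqrt(-210 + 108))/3090 = (2*sqrt(-102))*(1/3090) = (2*(I*sqrt(102)))*(1/3090) = (2*I*sqrt(102))*(1/3090) = I*sqrt(102)/1545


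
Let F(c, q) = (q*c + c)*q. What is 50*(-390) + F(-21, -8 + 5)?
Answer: -19626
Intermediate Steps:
F(c, q) = q*(c + c*q) (F(c, q) = (c*q + c)*q = (c + c*q)*q = q*(c + c*q))
50*(-390) + F(-21, -8 + 5) = 50*(-390) - 21*(-8 + 5)*(1 + (-8 + 5)) = -19500 - 21*(-3)*(1 - 3) = -19500 - 21*(-3)*(-2) = -19500 - 126 = -19626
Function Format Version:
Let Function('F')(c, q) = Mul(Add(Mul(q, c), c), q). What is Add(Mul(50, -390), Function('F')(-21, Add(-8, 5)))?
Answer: -19626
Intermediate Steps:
Function('F')(c, q) = Mul(q, Add(c, Mul(c, q))) (Function('F')(c, q) = Mul(Add(Mul(c, q), c), q) = Mul(Add(c, Mul(c, q)), q) = Mul(q, Add(c, Mul(c, q))))
Add(Mul(50, -390), Function('F')(-21, Add(-8, 5))) = Add(Mul(50, -390), Mul(-21, Add(-8, 5), Add(1, Add(-8, 5)))) = Add(-19500, Mul(-21, -3, Add(1, -3))) = Add(-19500, Mul(-21, -3, -2)) = Add(-19500, -126) = -19626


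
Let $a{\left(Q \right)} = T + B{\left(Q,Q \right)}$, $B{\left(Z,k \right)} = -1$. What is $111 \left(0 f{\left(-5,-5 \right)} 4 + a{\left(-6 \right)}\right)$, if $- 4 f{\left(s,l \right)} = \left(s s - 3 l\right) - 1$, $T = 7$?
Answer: $666$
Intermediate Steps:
$f{\left(s,l \right)} = \frac{1}{4} - \frac{s^{2}}{4} + \frac{3 l}{4}$ ($f{\left(s,l \right)} = - \frac{\left(s s - 3 l\right) - 1}{4} = - \frac{\left(s^{2} - 3 l\right) - 1}{4} = - \frac{-1 + s^{2} - 3 l}{4} = \frac{1}{4} - \frac{s^{2}}{4} + \frac{3 l}{4}$)
$a{\left(Q \right)} = 6$ ($a{\left(Q \right)} = 7 - 1 = 6$)
$111 \left(0 f{\left(-5,-5 \right)} 4 + a{\left(-6 \right)}\right) = 111 \left(0 \left(\frac{1}{4} - \frac{\left(-5\right)^{2}}{4} + \frac{3}{4} \left(-5\right)\right) 4 + 6\right) = 111 \left(0 \left(\frac{1}{4} - \frac{25}{4} - \frac{15}{4}\right) 4 + 6\right) = 111 \left(0 \left(- \frac{39}{4}\right) 4 + 6\right) = 111 \left(0 \cdot 4 + 6\right) = 111 \left(0 + 6\right) = 111 \cdot 6 = 666$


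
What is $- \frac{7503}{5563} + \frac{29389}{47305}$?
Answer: $- \frac{191438408}{263157715} \approx -0.72747$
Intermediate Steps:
$- \frac{7503}{5563} + \frac{29389}{47305} = - \frac{191438408}{263157715}$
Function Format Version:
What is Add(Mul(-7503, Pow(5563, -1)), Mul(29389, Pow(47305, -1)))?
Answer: Rational(-191438408, 263157715) ≈ -0.72747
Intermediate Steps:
Add(Mul(-7503, Pow(5563, -1)), Mul(29389, Pow(47305, -1))) = Add(Mul(-7503, Rational(1, 5563)), Mul(29389, Rational(1, 47305))) = Add(Rational(-7503, 5563), Rational(29389, 47305)) = Rational(-191438408, 263157715)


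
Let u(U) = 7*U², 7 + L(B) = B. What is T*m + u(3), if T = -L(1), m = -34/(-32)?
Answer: 555/8 ≈ 69.375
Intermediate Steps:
L(B) = -7 + B
m = 17/16 (m = -34*(-1/32) = 17/16 ≈ 1.0625)
T = 6 (T = -(-7 + 1) = -1*(-6) = 6)
T*m + u(3) = 6*(17/16) + 7*3² = 51/8 + 7*9 = 51/8 + 63 = 555/8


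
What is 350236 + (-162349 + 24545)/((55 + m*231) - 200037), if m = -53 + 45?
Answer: 35344134842/100915 ≈ 3.5024e+5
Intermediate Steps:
m = -8
350236 + (-162349 + 24545)/((55 + m*231) - 200037) = 350236 + (-162349 + 24545)/((55 - 8*231) - 200037) = 350236 - 137804/((55 - 1848) - 200037) = 350236 - 137804/(-1793 - 200037) = 350236 - 137804/(-201830) = 350236 - 137804*(-1/201830) = 350236 + 68902/100915 = 35344134842/100915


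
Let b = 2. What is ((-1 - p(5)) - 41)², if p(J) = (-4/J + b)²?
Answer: 1179396/625 ≈ 1887.0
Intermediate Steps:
p(J) = (2 - 4/J)² (p(J) = (-4/J + 2)² = (2 - 4/J)²)
((-1 - p(5)) - 41)² = ((-1 - 4*(-2 + 5)²/5²) - 41)² = ((-1 - 4*3²/25) - 41)² = ((-1 - 4*9/25) - 41)² = ((-1 - 1*36/25) - 41)² = ((-1 - 36/25) - 41)² = (-61/25 - 41)² = (-1086/25)² = 1179396/625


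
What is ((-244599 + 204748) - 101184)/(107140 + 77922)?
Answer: -141035/185062 ≈ -0.76210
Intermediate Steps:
((-244599 + 204748) - 101184)/(107140 + 77922) = (-39851 - 101184)/185062 = -141035*1/185062 = -141035/185062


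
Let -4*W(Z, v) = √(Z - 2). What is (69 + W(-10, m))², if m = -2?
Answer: (138 - I*√3)²/4 ≈ 4760.3 - 119.51*I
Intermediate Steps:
W(Z, v) = -√(-2 + Z)/4 (W(Z, v) = -√(Z - 2)/4 = -√(-2 + Z)/4)
(69 + W(-10, m))² = (69 - √(-2 - 10)/4)² = (69 - I*√3/2)²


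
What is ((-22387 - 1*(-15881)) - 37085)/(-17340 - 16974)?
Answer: 43591/34314 ≈ 1.2704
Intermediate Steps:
((-22387 - 1*(-15881)) - 37085)/(-17340 - 16974) = ((-22387 + 15881) - 37085)/(-34314) = (-6506 - 37085)*(-1/34314) = -43591*(-1/34314) = 43591/34314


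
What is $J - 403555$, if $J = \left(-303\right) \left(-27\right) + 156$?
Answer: $-395218$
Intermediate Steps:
$J = 8337$ ($J = 8181 + 156 = 8337$)
$J - 403555 = 8337 - 403555 = -395218$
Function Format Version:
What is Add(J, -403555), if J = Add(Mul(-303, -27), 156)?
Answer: -395218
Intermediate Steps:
J = 8337 (J = Add(8181, 156) = 8337)
Add(J, -403555) = Add(8337, -403555) = -395218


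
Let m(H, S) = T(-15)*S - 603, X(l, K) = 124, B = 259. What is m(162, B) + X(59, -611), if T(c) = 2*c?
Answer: -8249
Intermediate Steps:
m(H, S) = -603 - 30*S (m(H, S) = (2*(-15))*S - 603 = -30*S - 603 = -603 - 30*S)
m(162, B) + X(59, -611) = (-603 - 30*259) + 124 = (-603 - 7770) + 124 = -8373 + 124 = -8249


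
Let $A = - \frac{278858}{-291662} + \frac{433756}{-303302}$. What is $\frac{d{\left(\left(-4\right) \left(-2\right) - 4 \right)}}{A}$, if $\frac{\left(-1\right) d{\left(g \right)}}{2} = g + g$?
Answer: $\frac{353846671696}{10482988339} \approx 33.754$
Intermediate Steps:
$A = - \frac{10482988339}{22115416981}$ ($A = \left(-278858\right) \left(- \frac{1}{291662}\right) + 433756 \left(- \frac{1}{303302}\right) = \frac{139429}{145831} - \frac{216878}{151651} = - \frac{10482988339}{22115416981} \approx -0.47401$)
$d{\left(g \right)} = - 4 g$ ($d{\left(g \right)} = - 2 \left(g + g\right) = - 2 \cdot 2 g = - 4 g$)
$\frac{d{\left(\left(-4\right) \left(-2\right) - 4 \right)}}{A} = \frac{\left(-4\right) \left(\left(-4\right) \left(-2\right) - 4\right)}{- \frac{10482988339}{22115416981}} = - 4 \left(8 - 4\right) \left(- \frac{22115416981}{10482988339}\right) = \left(-4\right) 4 \left(- \frac{22115416981}{10482988339}\right) = \left(-16\right) \left(- \frac{22115416981}{10482988339}\right) = \frac{353846671696}{10482988339}$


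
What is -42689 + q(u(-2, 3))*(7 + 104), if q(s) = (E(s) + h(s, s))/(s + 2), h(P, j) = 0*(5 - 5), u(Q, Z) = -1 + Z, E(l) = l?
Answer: -85267/2 ≈ -42634.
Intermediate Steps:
h(P, j) = 0 (h(P, j) = 0*0 = 0)
q(s) = s/(2 + s) (q(s) = (s + 0)/(s + 2) = s/(2 + s))
-42689 + q(u(-2, 3))*(7 + 104) = -42689 + ((-1 + 3)/(2 + (-1 + 3)))*(7 + 104) = -42689 + (2/(2 + 2))*111 = -42689 + (2/4)*111 = -42689 + (2*(¼))*111 = -42689 + (½)*111 = -42689 + 111/2 = -85267/2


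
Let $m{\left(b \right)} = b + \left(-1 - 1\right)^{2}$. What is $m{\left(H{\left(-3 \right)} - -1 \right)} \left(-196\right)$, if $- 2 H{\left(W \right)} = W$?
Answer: $-1274$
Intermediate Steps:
$H{\left(W \right)} = - \frac{W}{2}$
$m{\left(b \right)} = 4 + b$ ($m{\left(b \right)} = b + \left(-2\right)^{2} = b + 4 = 4 + b$)
$m{\left(H{\left(-3 \right)} - -1 \right)} \left(-196\right) = \left(4 - - \frac{5}{2}\right) \left(-196\right) = \left(4 + \left(\frac{3}{2} + 1\right)\right) \left(-196\right) = \left(4 + \frac{5}{2}\right) \left(-196\right) = \frac{13}{2} \left(-196\right) = -1274$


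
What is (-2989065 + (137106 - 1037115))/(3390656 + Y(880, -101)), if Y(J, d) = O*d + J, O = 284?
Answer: -1944537/1681426 ≈ -1.1565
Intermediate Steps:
Y(J, d) = J + 284*d (Y(J, d) = 284*d + J = J + 284*d)
(-2989065 + (137106 - 1037115))/(3390656 + Y(880, -101)) = (-2989065 + (137106 - 1037115))/(3390656 + (880 + 284*(-101))) = (-2989065 - 900009)/(3390656 + (880 - 28684)) = -3889074/(3390656 - 27804) = -3889074/3362852 = -3889074*1/3362852 = -1944537/1681426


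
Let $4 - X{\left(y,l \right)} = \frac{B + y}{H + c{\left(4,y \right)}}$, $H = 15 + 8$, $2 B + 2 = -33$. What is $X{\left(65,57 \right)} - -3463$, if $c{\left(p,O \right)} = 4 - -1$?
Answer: $\frac{194057}{56} \approx 3465.3$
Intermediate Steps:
$B = - \frac{35}{2}$ ($B = -1 + \frac{1}{2} \left(-33\right) = -1 - \frac{33}{2} = - \frac{35}{2} \approx -17.5$)
$H = 23$
$c{\left(p,O \right)} = 5$ ($c{\left(p,O \right)} = 4 + 1 = 5$)
$X{\left(y,l \right)} = \frac{37}{8} - \frac{y}{28}$ ($X{\left(y,l \right)} = 4 - \frac{- \frac{35}{2} + y}{23 + 5} = 4 - \frac{- \frac{35}{2} + y}{28} = 4 - \left(- \frac{35}{2} + y\right) \frac{1}{28} = 4 - \left(- \frac{5}{8} + \frac{y}{28}\right) = \frac{37}{8} - \frac{y}{28}$)
$X{\left(65,57 \right)} - -3463 = \left(\frac{37}{8} - \frac{65}{28}\right) - -3463 = \left(\frac{37}{8} - \frac{65}{28}\right) + 3463 = \frac{129}{56} + 3463 = \frac{194057}{56}$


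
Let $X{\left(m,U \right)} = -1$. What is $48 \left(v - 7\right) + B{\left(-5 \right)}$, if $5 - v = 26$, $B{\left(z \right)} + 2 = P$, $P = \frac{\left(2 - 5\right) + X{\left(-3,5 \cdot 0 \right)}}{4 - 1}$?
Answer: $- \frac{4042}{3} \approx -1347.3$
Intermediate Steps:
$P = - \frac{4}{3}$ ($P = \frac{\left(2 - 5\right) - 1}{4 - 1} = \frac{\left(2 - 5\right) - 1}{3} = \left(-3 - 1\right) \frac{1}{3} = \left(-4\right) \frac{1}{3} = - \frac{4}{3} \approx -1.3333$)
$B{\left(z \right)} = - \frac{10}{3}$ ($B{\left(z \right)} = -2 - \frac{4}{3} = - \frac{10}{3}$)
$v = -21$ ($v = 5 - 26 = -21$)
$48 \left(v - 7\right) + B{\left(-5 \right)} = 48 \left(-21 - 7\right) - \frac{10}{3} = 48 \left(-28\right) - \frac{10}{3} = -1344 - \frac{10}{3} = - \frac{4042}{3}$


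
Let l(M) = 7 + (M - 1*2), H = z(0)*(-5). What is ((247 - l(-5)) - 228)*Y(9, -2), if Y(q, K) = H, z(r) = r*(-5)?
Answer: 0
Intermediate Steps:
z(r) = -5*r
H = 0 (H = -5*0*(-5) = 0*(-5) = 0)
Y(q, K) = 0
l(M) = 5 + M (l(M) = 7 + (M - 2) = 7 + (-2 + M) = 5 + M)
((247 - l(-5)) - 228)*Y(9, -2) = ((247 - (5 - 5)) - 228)*0 = ((247 - 1*0) - 228)*0 = ((247 + 0) - 228)*0 = (247 - 228)*0 = 19*0 = 0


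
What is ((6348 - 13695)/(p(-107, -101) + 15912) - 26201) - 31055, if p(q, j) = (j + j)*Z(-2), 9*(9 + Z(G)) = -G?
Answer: -9113274619/159166 ≈ -57256.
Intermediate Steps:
Z(G) = -9 - G/9 (Z(G) = -9 + (-G)/9 = -9 - G/9)
p(q, j) = -158*j/9 (p(q, j) = (j + j)*(-9 - ⅑*(-2)) = (2*j)*(-9 + 2/9) = (2*j)*(-79/9) = -158*j/9)
((6348 - 13695)/(p(-107, -101) + 15912) - 26201) - 31055 = ((6348 - 13695)/(-158/9*(-101) + 15912) - 26201) - 31055 = (-7347/(15958/9 + 15912) - 26201) - 31055 = (-7347/159166/9 - 26201) - 31055 = (-7347*9/159166 - 26201) - 31055 = (-66123/159166 - 26201) - 31055 = -4170374489/159166 - 31055 = -9113274619/159166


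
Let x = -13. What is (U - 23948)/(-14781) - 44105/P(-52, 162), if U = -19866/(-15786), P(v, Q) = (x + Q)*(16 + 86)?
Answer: -252552695503/197010716526 ≈ -1.2819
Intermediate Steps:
P(v, Q) = -1326 + 102*Q (P(v, Q) = (-13 + Q)*(16 + 86) = (-13 + Q)*102 = -1326 + 102*Q)
U = 3311/2631 (U = -19866*(-1/15786) = 3311/2631 ≈ 1.2585)
(U - 23948)/(-14781) - 44105/P(-52, 162) = (3311/2631 - 23948)/(-14781) - 44105/(-1326 + 102*162) = -63003877/2631*(-1/14781) - 44105/(-1326 + 16524) = 63003877/38888811 - 44105/15198 = -252552695503/197010716526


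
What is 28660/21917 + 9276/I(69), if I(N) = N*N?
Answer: 113250784/34782279 ≈ 3.2560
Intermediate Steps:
I(N) = N²
28660/21917 + 9276/I(69) = 28660/21917 + 9276/(69²) = 28660*(1/21917) + 9276/4761 = 28660/21917 + 9276*(1/4761) = 28660/21917 + 3092/1587 = 113250784/34782279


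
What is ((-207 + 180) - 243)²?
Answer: 72900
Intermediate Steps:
((-207 + 180) - 243)² = (-27 - 243)² = (-270)² = 72900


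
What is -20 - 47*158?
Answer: -7446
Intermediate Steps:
-20 - 47*158 = -20 - 7426 = -7446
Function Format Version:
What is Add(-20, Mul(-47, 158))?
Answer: -7446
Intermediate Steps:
Add(-20, Mul(-47, 158)) = Add(-20, -7426) = -7446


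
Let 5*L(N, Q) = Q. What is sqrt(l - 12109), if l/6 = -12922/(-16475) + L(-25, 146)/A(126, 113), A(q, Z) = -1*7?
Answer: I*sqrt(6452729540173)/23065 ≈ 110.13*I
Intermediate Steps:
L(N, Q) = Q/5
A(q, Z) = -7
l = -2343696/115325 (l = 6*(-12922/(-16475) + ((1/5)*146)/(-7)) = 6*(-12922*(-1/16475) + (146/5)*(-1/7)) = 6*(12922/16475 - 146/35) = 6*(-390616/115325) = -2343696/115325 ≈ -20.323)
sqrt(l - 12109) = sqrt(-2343696/115325 - 12109) = sqrt(-1398814121/115325) = I*sqrt(6452729540173)/23065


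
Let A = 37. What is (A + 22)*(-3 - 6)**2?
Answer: 4779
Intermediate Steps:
(A + 22)*(-3 - 6)**2 = (37 + 22)*(-3 - 6)**2 = 59*(-9)**2 = 59*81 = 4779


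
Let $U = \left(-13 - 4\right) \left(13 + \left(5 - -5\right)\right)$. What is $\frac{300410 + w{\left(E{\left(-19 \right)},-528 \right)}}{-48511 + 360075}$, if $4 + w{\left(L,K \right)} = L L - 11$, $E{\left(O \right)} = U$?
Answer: $\frac{113319}{77891} \approx 1.4548$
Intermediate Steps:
$U = -391$ ($U = - 17 \left(13 + \left(5 + 5\right)\right) = - 17 \left(13 + 10\right) = \left(-17\right) 23 = -391$)
$E{\left(O \right)} = -391$
$w{\left(L,K \right)} = -15 + L^{2}$ ($w{\left(L,K \right)} = -4 + \left(L L - 11\right) = -4 + \left(L^{2} - 11\right) = -4 + \left(-11 + L^{2}\right) = -15 + L^{2}$)
$\frac{300410 + w{\left(E{\left(-19 \right)},-528 \right)}}{-48511 + 360075} = \frac{300410 - \left(15 - \left(-391\right)^{2}\right)}{-48511 + 360075} = \frac{300410 + \left(-15 + 152881\right)}{311564} = \left(300410 + 152866\right) \frac{1}{311564} = 453276 \cdot \frac{1}{311564} = \frac{113319}{77891}$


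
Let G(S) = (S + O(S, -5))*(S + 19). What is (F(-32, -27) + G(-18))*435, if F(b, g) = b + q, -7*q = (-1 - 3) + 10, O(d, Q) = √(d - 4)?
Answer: -154860/7 + 435*I*√22 ≈ -22123.0 + 2040.3*I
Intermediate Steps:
O(d, Q) = √(-4 + d)
G(S) = (19 + S)*(S + √(-4 + S)) (G(S) = (S + √(-4 + S))*(S + 19) = (S + √(-4 + S))*(19 + S) = (19 + S)*(S + √(-4 + S)))
q = -6/7 (q = -((-1 - 3) + 10)/7 = -(-4 + 10)/7 = -⅐*6 = -6/7 ≈ -0.85714)
F(b, g) = -6/7 + b (F(b, g) = b - 6/7 = -6/7 + b)
(F(-32, -27) + G(-18))*435 = ((-6/7 - 32) + ((-18)² + 19*(-18) + 19*√(-4 - 18) - 18*√(-4 - 18)))*435 = (-230/7 + (324 - 342 + 19*√(-22) - 18*I*√22))*435 = (-230/7 + (324 - 342 + 19*(I*√22) - 18*I*√22))*435 = (-230/7 + (324 - 342 + 19*I*√22 - 18*I*√22))*435 = (-230/7 + (-18 + I*√22))*435 = (-356/7 + I*√22)*435 = -154860/7 + 435*I*√22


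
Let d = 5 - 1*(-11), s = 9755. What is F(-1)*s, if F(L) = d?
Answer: 156080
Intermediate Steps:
d = 16 (d = 5 + 11 = 16)
F(L) = 16
F(-1)*s = 16*9755 = 156080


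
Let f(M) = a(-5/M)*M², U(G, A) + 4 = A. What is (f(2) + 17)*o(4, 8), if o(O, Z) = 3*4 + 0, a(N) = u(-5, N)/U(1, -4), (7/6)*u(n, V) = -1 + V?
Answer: 222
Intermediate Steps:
U(G, A) = -4 + A
u(n, V) = -6/7 + 6*V/7 (u(n, V) = 6*(-1 + V)/7 = -6/7 + 6*V/7)
a(N) = 3/28 - 3*N/28 (a(N) = (-6/7 + 6*N/7)/(-4 - 4) = (-6/7 + 6*N/7)/(-8) = (-6/7 + 6*N/7)*(-⅛) = 3/28 - 3*N/28)
o(O, Z) = 12 (o(O, Z) = 12 + 0 = 12)
f(M) = M²*(3/28 + 15/(28*M)) (f(M) = (3/28 - (-15)/(28*M))*M² = (3/28 + 15/(28*M))*M² = M²*(3/28 + 15/(28*M)))
(f(2) + 17)*o(4, 8) = ((3/28)*2*(5 + 2) + 17)*12 = ((3/28)*2*7 + 17)*12 = (3/2 + 17)*12 = (37/2)*12 = 222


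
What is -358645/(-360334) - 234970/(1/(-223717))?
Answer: 18941599362444305/360334 ≈ 5.2567e+10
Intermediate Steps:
-358645/(-360334) - 234970/(1/(-223717)) = -358645*(-1/360334) - 234970/(-1/223717) = 358645/360334 - 234970*(-223717) = 358645/360334 + 52566783490 = 18941599362444305/360334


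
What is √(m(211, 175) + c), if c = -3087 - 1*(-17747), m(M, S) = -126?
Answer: 13*√86 ≈ 120.56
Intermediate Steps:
c = 14660 (c = -3087 + 17747 = 14660)
√(m(211, 175) + c) = √(-126 + 14660) = √14534 = 13*√86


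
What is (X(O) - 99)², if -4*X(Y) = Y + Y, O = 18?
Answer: 11664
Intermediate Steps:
X(Y) = -Y/2 (X(Y) = -(Y + Y)/4 = -Y/2)
(X(O) - 99)² = (-½*18 - 99)² = (-9 - 99)² = (-108)² = 11664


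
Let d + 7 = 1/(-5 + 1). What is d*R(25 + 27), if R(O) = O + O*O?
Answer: -19981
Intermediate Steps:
R(O) = O + O²
d = -29/4 (d = -7 + 1/(-5 + 1) = -7 + 1/(-4) = -7 - ¼ = -29/4 ≈ -7.2500)
d*R(25 + 27) = -29*(25 + 27)*(1 + (25 + 27))/4 = -377*(1 + 52) = -377*53 = -29/4*2756 = -19981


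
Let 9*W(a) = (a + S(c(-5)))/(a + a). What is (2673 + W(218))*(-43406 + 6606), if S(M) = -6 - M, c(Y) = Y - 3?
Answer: -96499462400/981 ≈ -9.8369e+7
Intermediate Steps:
c(Y) = -3 + Y
W(a) = (2 + a)/(18*a) (W(a) = ((a + (-6 - (-3 - 5)))/(a + a))/9 = ((a + (-6 - 1*(-8)))/((2*a)))/9 = ((a + (-6 + 8))*(1/(2*a)))/9 = ((a + 2)*(1/(2*a)))/9 = ((2 + a)*(1/(2*a)))/9 = ((2 + a)/(2*a))/9 = (2 + a)/(18*a))
(2673 + W(218))*(-43406 + 6606) = (2673 + (1/18)*(2 + 218)/218)*(-43406 + 6606) = (2673 + (1/18)*(1/218)*220)*(-36800) = (2673 + 55/981)*(-36800) = (2622268/981)*(-36800) = -96499462400/981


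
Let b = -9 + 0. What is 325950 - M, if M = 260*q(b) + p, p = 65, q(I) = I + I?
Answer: 330565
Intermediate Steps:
b = -9
q(I) = 2*I
M = -4615 (M = 260*(2*(-9)) + 65 = 260*(-18) + 65 = -4680 + 65 = -4615)
325950 - M = 325950 - 1*(-4615) = 325950 + 4615 = 330565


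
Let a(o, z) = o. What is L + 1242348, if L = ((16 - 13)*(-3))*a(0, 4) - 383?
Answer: 1241965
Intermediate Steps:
L = -383 (L = ((16 - 13)*(-3))*0 - 383 = (3*(-3))*0 - 383 = -9*0 - 383 = 0 - 383 = -383)
L + 1242348 = -383 + 1242348 = 1241965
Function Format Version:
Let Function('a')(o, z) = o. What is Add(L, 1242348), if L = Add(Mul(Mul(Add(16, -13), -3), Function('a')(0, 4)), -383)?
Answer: 1241965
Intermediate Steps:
L = -383 (L = Add(Mul(Mul(Add(16, -13), -3), 0), -383) = Add(Mul(Mul(3, -3), 0), -383) = Add(Mul(-9, 0), -383) = Add(0, -383) = -383)
Add(L, 1242348) = Add(-383, 1242348) = 1241965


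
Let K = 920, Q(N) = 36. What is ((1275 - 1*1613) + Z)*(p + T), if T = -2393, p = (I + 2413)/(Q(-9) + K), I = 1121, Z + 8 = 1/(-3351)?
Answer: 1324189345889/1601778 ≈ 8.2670e+5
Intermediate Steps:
Z = -26809/3351 (Z = -8 + 1/(-3351) = -8 - 1/3351 = -26809/3351 ≈ -8.0003)
p = 1767/478 (p = (1121 + 2413)/(36 + 920) = 3534/956 = 3534*(1/956) = 1767/478 ≈ 3.6967)
((1275 - 1*1613) + Z)*(p + T) = ((1275 - 1*1613) - 26809/3351)*(1767/478 - 2393) = ((1275 - 1613) - 26809/3351)*(-1142087/478) = (-338 - 26809/3351)*(-1142087/478) = -1159447/3351*(-1142087/478) = 1324189345889/1601778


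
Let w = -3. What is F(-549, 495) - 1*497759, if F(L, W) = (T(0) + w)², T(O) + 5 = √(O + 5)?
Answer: -497759 + (8 - √5)² ≈ -4.9773e+5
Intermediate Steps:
T(O) = -5 + √(5 + O) (T(O) = -5 + √(O + 5) = -5 + √(5 + O))
F(L, W) = (-8 + √5)² (F(L, W) = ((-5 + √(5 + 0)) - 3)² = ((-5 + √5) - 3)² = (-8 + √5)²)
F(-549, 495) - 1*497759 = (8 - √5)² - 1*497759 = (8 - √5)² - 497759 = -497759 + (8 - √5)²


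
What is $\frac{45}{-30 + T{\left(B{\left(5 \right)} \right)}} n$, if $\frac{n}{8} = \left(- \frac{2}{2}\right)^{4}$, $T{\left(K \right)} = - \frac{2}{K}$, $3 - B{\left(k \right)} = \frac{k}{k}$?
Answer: $- \frac{360}{31} \approx -11.613$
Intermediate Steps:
$B{\left(k \right)} = 2$ ($B{\left(k \right)} = 3 - \frac{k}{k} = 3 - 1 = 2$)
$n = 8$ ($n = 8 \left(- \frac{2}{2}\right)^{4} = 8 \left(\left(-2\right) \frac{1}{2}\right)^{4} = 8 \left(-1\right)^{4} = 8 \cdot 1 = 8$)
$\frac{45}{-30 + T{\left(B{\left(5 \right)} \right)}} n = \frac{45}{-30 - \frac{2}{2}} \cdot 8 = \frac{45}{-30 - 1} \cdot 8 = \frac{45}{-31} \cdot 8 = 45 \left(- \frac{1}{31}\right) 8 = \left(- \frac{45}{31}\right) 8 = - \frac{360}{31}$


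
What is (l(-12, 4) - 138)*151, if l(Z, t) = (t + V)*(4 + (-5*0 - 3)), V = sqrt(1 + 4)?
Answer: -20234 + 151*sqrt(5) ≈ -19896.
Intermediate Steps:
V = sqrt(5) ≈ 2.2361
l(Z, t) = t + sqrt(5) (l(Z, t) = (t + sqrt(5))*(4 + (-5*0 - 3)) = (t + sqrt(5))*(4 + (0 - 3)) = (t + sqrt(5))*(4 - 3) = (t + sqrt(5))*1 = t + sqrt(5))
(l(-12, 4) - 138)*151 = ((4 + sqrt(5)) - 138)*151 = (-134 + sqrt(5))*151 = -20234 + 151*sqrt(5)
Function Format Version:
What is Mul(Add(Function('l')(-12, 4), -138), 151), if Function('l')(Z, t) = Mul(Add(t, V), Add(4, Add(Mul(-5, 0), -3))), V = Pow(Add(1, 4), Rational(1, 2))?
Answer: Add(-20234, Mul(151, Pow(5, Rational(1, 2)))) ≈ -19896.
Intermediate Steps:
V = Pow(5, Rational(1, 2)) ≈ 2.2361
Function('l')(Z, t) = Add(t, Pow(5, Rational(1, 2))) (Function('l')(Z, t) = Mul(Add(t, Pow(5, Rational(1, 2))), Add(4, Add(Mul(-5, 0), -3))) = Mul(Add(t, Pow(5, Rational(1, 2))), Add(4, Add(0, -3))) = Mul(Add(t, Pow(5, Rational(1, 2))), Add(4, -3)) = Mul(Add(t, Pow(5, Rational(1, 2))), 1) = Add(t, Pow(5, Rational(1, 2))))
Mul(Add(Function('l')(-12, 4), -138), 151) = Mul(Add(Add(4, Pow(5, Rational(1, 2))), -138), 151) = Mul(Add(-134, Pow(5, Rational(1, 2))), 151) = Add(-20234, Mul(151, Pow(5, Rational(1, 2))))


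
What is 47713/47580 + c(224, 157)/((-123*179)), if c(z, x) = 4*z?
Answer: 111985049/116396540 ≈ 0.96210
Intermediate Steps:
47713/47580 + c(224, 157)/((-123*179)) = 47713/47580 + (4*224)/((-123*179)) = 47713*(1/47580) + 896/(-22017) = 47713/47580 + 896*(-1/22017) = 47713/47580 - 896/22017 = 111985049/116396540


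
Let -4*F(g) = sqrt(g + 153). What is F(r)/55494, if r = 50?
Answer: -sqrt(203)/221976 ≈ -6.4186e-5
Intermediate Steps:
F(g) = -sqrt(153 + g)/4 (F(g) = -sqrt(g + 153)/4 = -sqrt(153 + g)/4)
F(r)/55494 = -sqrt(153 + 50)/4/55494 = -sqrt(203)/4*(1/55494) = -sqrt(203)/221976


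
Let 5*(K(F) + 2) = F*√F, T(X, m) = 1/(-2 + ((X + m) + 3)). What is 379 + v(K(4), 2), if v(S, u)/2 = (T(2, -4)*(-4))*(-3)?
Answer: 355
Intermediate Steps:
T(X, m) = 1/(1 + X + m) (T(X, m) = 1/(-2 + (3 + X + m)) = 1/(1 + X + m))
K(F) = -2 + F^(3/2)/5 (K(F) = -2 + (F*√F)/5 = -2 + F^(3/2)/5)
v(S, u) = -24 (v(S, u) = 2*((-4/(1 + 2 - 4))*(-3)) = 2*((-4/(-1))*(-3)) = 2*(-1*(-4)*(-3)) = 2*(4*(-3)) = 2*(-12) = -24)
379 + v(K(4), 2) = 379 - 24 = 355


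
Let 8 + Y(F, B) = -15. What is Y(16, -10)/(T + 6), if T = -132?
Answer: 23/126 ≈ 0.18254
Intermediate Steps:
Y(F, B) = -23 (Y(F, B) = -8 - 15 = -23)
Y(16, -10)/(T + 6) = -23/(-132 + 6) = -23/(-126) = -1/126*(-23) = 23/126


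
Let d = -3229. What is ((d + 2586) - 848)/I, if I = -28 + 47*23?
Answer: -497/351 ≈ -1.4160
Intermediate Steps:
I = 1053 (I = -28 + 1081 = 1053)
((d + 2586) - 848)/I = ((-3229 + 2586) - 848)/1053 = (-643 - 848)*(1/1053) = -1491*1/1053 = -497/351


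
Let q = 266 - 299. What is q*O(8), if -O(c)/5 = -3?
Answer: -495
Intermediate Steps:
O(c) = 15 (O(c) = -5*(-3) = 15)
q = -33
q*O(8) = -33*15 = -495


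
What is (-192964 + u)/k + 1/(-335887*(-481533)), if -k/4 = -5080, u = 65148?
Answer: -2584130760813727/410821313918340 ≈ -6.2902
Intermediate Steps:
k = 20320 (k = -4*(-5080) = 20320)
(-192964 + u)/k + 1/(-335887*(-481533)) = (-192964 + 65148)/20320 + 1/(-335887*(-481533)) = -127816*1/20320 - 1/335887*(-1/481533) = -15977/2540 + 1/161740674771 = -2584130760813727/410821313918340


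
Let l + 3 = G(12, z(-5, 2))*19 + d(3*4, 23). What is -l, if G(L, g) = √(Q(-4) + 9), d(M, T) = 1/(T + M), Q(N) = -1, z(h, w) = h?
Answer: 104/35 - 38*√2 ≈ -50.769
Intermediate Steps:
d(M, T) = 1/(M + T)
G(L, g) = 2*√2 (G(L, g) = √(-1 + 9) = √8 = 2*√2)
l = -104/35 + 38*√2 (l = -3 + ((2*√2)*19 + 1/(3*4 + 23)) = -3 + (38*√2 + 1/(12 + 23)) = -3 + (38*√2 + 1/35) = -3 + (1/35 + 38*√2) = -104/35 + 38*√2 ≈ 50.769)
-l = -(-104/35 + 38*√2) = 104/35 - 38*√2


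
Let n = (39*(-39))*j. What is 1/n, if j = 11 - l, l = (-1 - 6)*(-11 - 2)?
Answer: 1/121680 ≈ 8.2183e-6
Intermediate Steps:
l = 91 (l = -7*(-13) = 91)
j = -80 (j = 11 - 1*91 = 11 - 91 = -80)
n = 121680 (n = (39*(-39))*(-80) = -1521*(-80) = 121680)
1/n = 1/121680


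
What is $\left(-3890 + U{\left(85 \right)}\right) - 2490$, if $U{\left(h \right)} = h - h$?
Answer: $-6380$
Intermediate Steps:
$U{\left(h \right)} = 0$
$\left(-3890 + U{\left(85 \right)}\right) - 2490 = \left(-3890 + 0\right) - 2490 = -3890 - 2490 = -6380$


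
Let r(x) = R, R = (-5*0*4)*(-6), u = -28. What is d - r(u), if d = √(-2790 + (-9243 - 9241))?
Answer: I*√21274 ≈ 145.86*I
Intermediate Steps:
d = I*√21274 (d = √(-2790 - 18484) = √(-21274) = I*√21274 ≈ 145.86*I)
R = 0 (R = (0*4)*(-6) = 0*(-6) = 0)
r(x) = 0
d - r(u) = I*√21274 - 1*0 = I*√21274 + 0 = I*√21274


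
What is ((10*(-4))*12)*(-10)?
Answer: 4800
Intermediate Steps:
((10*(-4))*12)*(-10) = -40*12*(-10) = -480*(-10) = 4800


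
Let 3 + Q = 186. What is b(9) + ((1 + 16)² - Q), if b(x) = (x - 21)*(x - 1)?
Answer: 10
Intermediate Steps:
Q = 183 (Q = -3 + 186 = 183)
b(x) = (-1 + x)*(-21 + x) (b(x) = (-21 + x)*(-1 + x) = (-1 + x)*(-21 + x))
b(9) + ((1 + 16)² - Q) = (21 + 9² - 22*9) + ((1 + 16)² - 1*183) = (21 + 81 - 198) + (17² - 183) = -96 + (289 - 183) = -96 + 106 = 10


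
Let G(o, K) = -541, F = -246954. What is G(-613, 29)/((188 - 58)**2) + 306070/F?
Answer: -2653092557/2086761300 ≈ -1.2714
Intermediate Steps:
G(-613, 29)/((188 - 58)**2) + 306070/F = -541/(188 - 58)**2 + 306070/(-246954) = -541/(130**2) + 306070*(-1/246954) = -541/16900 - 153035/123477 = -2653092557/2086761300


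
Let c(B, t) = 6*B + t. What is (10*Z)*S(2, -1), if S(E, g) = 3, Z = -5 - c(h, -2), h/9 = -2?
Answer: 3150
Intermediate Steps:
h = -18 (h = 9*(-2) = -18)
c(B, t) = t + 6*B
Z = 105 (Z = -5 - (-2 + 6*(-18)) = -5 - (-2 - 108) = -5 - 1*(-110) = -5 + 110 = 105)
(10*Z)*S(2, -1) = (10*105)*3 = 1050*3 = 3150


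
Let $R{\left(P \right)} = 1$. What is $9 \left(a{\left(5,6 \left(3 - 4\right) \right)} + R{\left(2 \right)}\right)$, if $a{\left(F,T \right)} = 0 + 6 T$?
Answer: $-315$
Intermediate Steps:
$a{\left(F,T \right)} = 6 T$
$9 \left(a{\left(5,6 \left(3 - 4\right) \right)} + R{\left(2 \right)}\right) = 9 \left(6 \cdot 6 \left(3 - 4\right) + 1\right) = 9 \left(6 \cdot 6 \left(-1\right) + 1\right) = 9 \left(6 \left(-6\right) + 1\right) = 9 \left(-36 + 1\right) = 9 \left(-35\right) = -315$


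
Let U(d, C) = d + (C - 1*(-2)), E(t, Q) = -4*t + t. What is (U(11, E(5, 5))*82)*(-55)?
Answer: 9020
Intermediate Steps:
E(t, Q) = -3*t
U(d, C) = 2 + C + d (U(d, C) = d + (C + 2) = d + (2 + C) = 2 + C + d)
(U(11, E(5, 5))*82)*(-55) = ((2 - 3*5 + 11)*82)*(-55) = ((2 - 15 + 11)*82)*(-55) = -2*82*(-55) = -164*(-55) = 9020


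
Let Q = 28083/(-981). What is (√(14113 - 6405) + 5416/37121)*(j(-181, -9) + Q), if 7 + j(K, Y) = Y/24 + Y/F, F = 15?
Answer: -324115781/60692835 - 478753*√1927/6540 ≈ -3218.8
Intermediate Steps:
Q = -9361/327 (Q = 28083*(-1/981) = -9361/327 ≈ -28.627)
j(K, Y) = -7 + 13*Y/120 (j(K, Y) = -7 + (Y/24 + Y/15) = -7 + 13*Y/120)
(√(14113 - 6405) + 5416/37121)*(j(-181, -9) + Q) = (√(14113 - 6405) + 5416/37121)*((-7 + (13/120)*(-9)) - 9361/327) = (√7708 + 5416*(1/37121))*((-7 - 39/40) - 9361/327) = (2*√1927 + 5416/37121)*(-319/40 - 9361/327) = (5416/37121 + 2*√1927)*(-478753/13080) = -324115781/60692835 - 478753*√1927/6540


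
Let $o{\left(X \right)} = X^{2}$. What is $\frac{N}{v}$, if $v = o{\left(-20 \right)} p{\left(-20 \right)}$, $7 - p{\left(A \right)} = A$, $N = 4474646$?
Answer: $\frac{2237323}{5400} \approx 414.32$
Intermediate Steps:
$p{\left(A \right)} = 7 - A$
$v = 10800$ ($v = \left(-20\right)^{2} \left(7 - -20\right) = 400 \left(7 + 20\right) = 400 \cdot 27 = 10800$)
$\frac{N}{v} = \frac{4474646}{10800} = 4474646 \cdot \frac{1}{10800} = \frac{2237323}{5400}$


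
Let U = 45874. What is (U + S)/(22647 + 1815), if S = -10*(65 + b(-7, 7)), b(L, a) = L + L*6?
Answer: 7619/4077 ≈ 1.8688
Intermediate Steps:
b(L, a) = 7*L (b(L, a) = L + 6*L = 7*L)
S = -160 (S = -10*(65 + 7*(-7)) = -10*(65 - 49) = -10*16 = -160)
(U + S)/(22647 + 1815) = (45874 - 160)/(22647 + 1815) = 45714/24462 = 45714*(1/24462) = 7619/4077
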